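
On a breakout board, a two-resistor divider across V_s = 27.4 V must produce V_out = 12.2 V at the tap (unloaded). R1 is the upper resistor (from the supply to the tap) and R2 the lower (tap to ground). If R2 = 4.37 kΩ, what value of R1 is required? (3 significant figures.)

R1 ≈ 5.44 kΩ

Required fraction k = V_out/V_s = 0.4453.
Rearranging, R1 = R2·(1−k)/k = 4.37 × 1.246 = 5.445 kΩ.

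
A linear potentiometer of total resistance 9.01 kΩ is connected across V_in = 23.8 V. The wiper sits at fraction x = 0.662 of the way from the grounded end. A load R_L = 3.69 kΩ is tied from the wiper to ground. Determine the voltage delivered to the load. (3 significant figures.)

Split the track: R_lower = x·R_p = 5.965 kΩ, R_upper = (1−x)·R_p = 3.045 kΩ.
(x·R_p) ‖ R_L = 2.280 kΩ.
Then V_out = V_in · 2.280/(3.045 + 2.280) = 10.19 V.
(Unloaded: V_out = x·V_in = 15.8 V.)

V_out ≈ 10.2 V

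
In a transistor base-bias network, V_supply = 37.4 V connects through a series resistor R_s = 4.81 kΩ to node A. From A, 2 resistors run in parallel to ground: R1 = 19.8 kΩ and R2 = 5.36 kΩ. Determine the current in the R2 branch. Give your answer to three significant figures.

I ≈ 3.26 mA

Parallel bank: R_p = 1/(1/19.8 + 1/5.36) = 4.218 kΩ.
V_A by voltage divider: V_A = 37.4 × 4.218/(4.81 + 4.218) = 17.47 V.
I(R2) = V_A / R2 = 17.47/5.36 = 3.260 mA.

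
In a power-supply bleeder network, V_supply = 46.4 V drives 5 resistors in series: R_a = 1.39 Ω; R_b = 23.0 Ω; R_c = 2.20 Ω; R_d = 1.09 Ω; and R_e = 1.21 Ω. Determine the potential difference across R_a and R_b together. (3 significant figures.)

V ≈ 39.2 V

Series total: ΣR = 1.39 + 23.0 + 2.20 + 1.09 + 1.21 = 28.89 Ω.
R_{R_a..R_b} = 1.39 + 23.0 = 24.39 Ω.
By the voltage-divider rule, V = 46.4 × 24.39/28.89 = 39.17 V.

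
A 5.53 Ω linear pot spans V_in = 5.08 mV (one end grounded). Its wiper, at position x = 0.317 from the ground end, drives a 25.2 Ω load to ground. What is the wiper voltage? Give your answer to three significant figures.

V_out ≈ 1.54 mV

Lower segment x·R_p = 1.753 Ω; upper segment (1−x)·R_p = 3.777 Ω.
R_L loads the lower segment: effective lower R = 1.639 Ω.
V_out = 5.08 × 1.639/(3.777 + 1.639) = 1.537 mV.
(Unloaded: V_out = x·V_in = 1.61 mV.)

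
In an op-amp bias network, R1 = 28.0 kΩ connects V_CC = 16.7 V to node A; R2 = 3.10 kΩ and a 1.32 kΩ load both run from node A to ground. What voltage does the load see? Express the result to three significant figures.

R2 ‖ R_L = (3.10 × 1.32)/(3.10 + 1.32) = 0.9258 kΩ.
Then V_out = V_CC · R2'/(R1 + R2') = 16.7 × 0.9258/28.93 = 0.5345 V.
(Unloaded it would be 1.66 V; the load pulls it down.)

V_out ≈ 0.534 V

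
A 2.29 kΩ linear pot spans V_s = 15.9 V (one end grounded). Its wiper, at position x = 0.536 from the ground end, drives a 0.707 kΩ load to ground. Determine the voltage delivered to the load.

Split the track: R_lower = x·R_p = 1.227 kΩ, R_upper = (1−x)·R_p = 1.063 kΩ.
R_L loads the lower segment: effective lower R = 0.4486 kΩ.
Loaded-divider output: V_out = 15.9 × 0.2969 = 4.720 V.
(Unloaded: V_out = x·V_s = 8.52 V.)

V_out ≈ 4.72 V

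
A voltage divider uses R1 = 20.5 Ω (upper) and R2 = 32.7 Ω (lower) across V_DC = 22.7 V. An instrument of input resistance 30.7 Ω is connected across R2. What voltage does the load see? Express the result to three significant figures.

The load sits in parallel with R2, giving an effective lower resistance R2' = R2·R_L/(R2+R_L) = 15.83 Ω.
Then V_out = V_DC · R2'/(R1 + R2') = 22.7 × 15.83/36.33 = 9.893 V.

V_out ≈ 9.89 V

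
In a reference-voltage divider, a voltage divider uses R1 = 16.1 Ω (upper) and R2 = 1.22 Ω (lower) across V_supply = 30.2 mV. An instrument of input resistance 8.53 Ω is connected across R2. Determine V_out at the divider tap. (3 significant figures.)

V_out ≈ 1.88 mV

The load sits in parallel with R2, giving an effective lower resistance R2' = R2·R_L/(R2+R_L) = 1.067 Ω.
Then V_out = V_supply · R2'/(R1 + R2') = 30.2 × 1.067/17.17 = 1.878 mV.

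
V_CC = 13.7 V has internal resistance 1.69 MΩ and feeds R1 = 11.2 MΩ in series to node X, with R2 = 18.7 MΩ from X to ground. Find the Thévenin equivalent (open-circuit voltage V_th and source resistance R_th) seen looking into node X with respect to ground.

R1' = 1.69 + 11.2 = 12.89 MΩ (source resistance + R1).
With X open, the divider is unloaded: V_th = 13.7 × 18.7/31.59 = 8.110 V.
Zeroing V_CC shorts the top of R1' to ground, so R_th = R1' ‖ R2 = 7.630 MΩ.

V_th ≈ 8.11 V, R_th ≈ 7.63 MΩ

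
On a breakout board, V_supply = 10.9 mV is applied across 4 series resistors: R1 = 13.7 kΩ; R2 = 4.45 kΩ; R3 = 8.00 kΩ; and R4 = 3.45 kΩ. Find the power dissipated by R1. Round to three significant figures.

The common current is I = 10.9/29.60 = 0.3682 µA.
V(R1) = I·R = 5.045 mV; P = V·I = 5.045 × 0.3682 = 1.858 nW.

P ≈ 1.86 nW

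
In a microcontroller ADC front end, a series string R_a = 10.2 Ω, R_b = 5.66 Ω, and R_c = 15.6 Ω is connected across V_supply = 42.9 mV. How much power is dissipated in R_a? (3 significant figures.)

The common current is I = 42.9/31.46 = 1.364 mA.
V(R_a) = I·R = 13.91 mV; P = V·I = 13.91 × 1.364 = 18.97 µW.

P ≈ 19.0 µW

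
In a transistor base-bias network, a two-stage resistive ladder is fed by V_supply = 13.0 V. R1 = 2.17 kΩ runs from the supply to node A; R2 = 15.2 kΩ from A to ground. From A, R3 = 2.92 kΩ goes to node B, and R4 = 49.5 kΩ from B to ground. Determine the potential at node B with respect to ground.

Looking into the second stage from A: R3 + R4 = 52.42 kΩ appears in parallel with R2.
R2 ‖ (R3+R4) = 11.78 kΩ.
V_A = 13.0 × 11.78/(2.17 + 11.78) = 10.98 V.
Then the unloaded second divider: V_B = V_A × R4/(R3+R4) = 10.98 × 0.9443 = 10.37 V.

V_B ≈ 10.4 V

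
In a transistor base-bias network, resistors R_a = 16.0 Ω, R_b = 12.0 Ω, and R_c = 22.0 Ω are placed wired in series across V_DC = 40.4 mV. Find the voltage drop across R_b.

V ≈ 9.70 mV

ΣR = 16.0 + 12.0 + 22.0 = 50.00 Ω.
V = V_DC · R/ΣR = 40.4 × 0.2400 = 9.696 mV.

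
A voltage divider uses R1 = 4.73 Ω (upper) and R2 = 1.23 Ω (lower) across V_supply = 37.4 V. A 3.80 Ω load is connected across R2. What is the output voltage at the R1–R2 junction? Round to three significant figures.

V_out ≈ 6.14 V

First combine the lower leg with the load: R2 ‖ R_L = 0.9292 Ω.
Now apply the divider: V_out = 37.4 × 0.1642 = 6.141 V.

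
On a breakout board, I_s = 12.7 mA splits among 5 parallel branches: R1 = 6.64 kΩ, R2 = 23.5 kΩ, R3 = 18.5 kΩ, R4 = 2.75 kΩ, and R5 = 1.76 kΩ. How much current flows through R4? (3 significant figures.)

I ≈ 3.92 mA

Conductances: ΣG = 1/6.64 + 1/23.5 + 1/18.5 + 1/2.75 + 1/1.76 = 1.179 (1/kΩ).
R4 takes the fraction G_k/ΣG = 0.3636/1.179 = 0.3084, so I = 12.7 × 0.3084 = 3.917 mA.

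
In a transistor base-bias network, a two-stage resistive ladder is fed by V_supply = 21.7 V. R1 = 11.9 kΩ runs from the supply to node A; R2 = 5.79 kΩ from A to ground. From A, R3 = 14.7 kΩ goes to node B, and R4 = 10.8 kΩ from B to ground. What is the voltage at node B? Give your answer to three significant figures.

V_B ≈ 2.61 V

Node A sees R2 in parallel with the series input of stage 2, R3 + R4 = 25.50 kΩ.
R2 ‖ (R3+R4) = 4.719 kΩ.
V_A = 21.7 × 4.719/(11.9 + 4.719) = 6.161 V.
Then the unloaded second divider: V_B = V_A × R4/(R3+R4) = 6.161 × 0.4235 = 2.610 V.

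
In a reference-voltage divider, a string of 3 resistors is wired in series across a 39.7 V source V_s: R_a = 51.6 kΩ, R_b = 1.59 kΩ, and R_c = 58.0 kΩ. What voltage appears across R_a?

Total series resistance ΣR = 51.6 + 1.59 + 58.0 = 111.2 kΩ.
By the voltage-divider rule, V = 39.7 × 51.60/111.2 = 18.42 V.

V ≈ 18.4 V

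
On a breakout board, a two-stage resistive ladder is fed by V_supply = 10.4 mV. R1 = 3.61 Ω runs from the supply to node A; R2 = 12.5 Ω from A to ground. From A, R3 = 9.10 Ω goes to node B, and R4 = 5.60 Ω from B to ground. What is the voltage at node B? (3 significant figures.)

V_B ≈ 2.58 mV

The second stage (R3 + R4 = 14.70 Ω) loads node A in parallel with R2.
R2 ‖ (R3+R4) = 6.756 Ω.
So V_A = 10.4 × 0.6517 = 6.778 mV.
Stage 2 is unloaded, so V_B = V_A · R4/(R3+R4) = 6.778 × 5.60/14.70 = 2.582 mV.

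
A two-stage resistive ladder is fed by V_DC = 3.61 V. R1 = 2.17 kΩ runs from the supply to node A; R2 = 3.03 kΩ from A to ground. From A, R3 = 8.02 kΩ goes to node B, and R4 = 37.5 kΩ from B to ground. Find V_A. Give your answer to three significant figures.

The second stage (R3 + R4 = 45.52 kΩ) loads node A in parallel with R2.
R2 ‖ (R3+R4) = 2.841 kΩ.
So V_A = 3.61 × 0.5669 = 2.047 V.

V_A ≈ 2.05 V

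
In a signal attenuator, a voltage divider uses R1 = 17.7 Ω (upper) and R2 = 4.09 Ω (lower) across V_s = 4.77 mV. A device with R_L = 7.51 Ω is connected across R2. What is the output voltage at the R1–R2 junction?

The load sits in parallel with R2, giving an effective lower resistance R2' = R2·R_L/(R2+R_L) = 2.648 Ω.
Now apply the divider: V_out = 4.77 × 0.1301 = 0.6207 mV.

V_out ≈ 0.621 mV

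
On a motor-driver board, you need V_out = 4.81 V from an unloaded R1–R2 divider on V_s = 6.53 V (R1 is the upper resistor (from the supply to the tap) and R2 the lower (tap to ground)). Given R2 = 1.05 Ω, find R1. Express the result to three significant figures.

Required fraction k = V_out/V_s = 0.7366.
R1 = R2·(1/k − 1) = 1.05 × 0.3576 = 0.3755 Ω.

R1 ≈ 0.375 Ω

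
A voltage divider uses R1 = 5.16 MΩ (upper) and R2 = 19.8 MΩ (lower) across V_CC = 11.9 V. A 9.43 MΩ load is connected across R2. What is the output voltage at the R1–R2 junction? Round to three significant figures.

V_out ≈ 6.58 V

The load sits in parallel with R2, giving an effective lower resistance R2' = R2·R_L/(R2+R_L) = 6.388 MΩ.
Voltage divider with the loaded lower leg: V_out = 11.9 × 6.388/(5.16 + 6.388) = 11.9 × 0.5532 = 6.583 V.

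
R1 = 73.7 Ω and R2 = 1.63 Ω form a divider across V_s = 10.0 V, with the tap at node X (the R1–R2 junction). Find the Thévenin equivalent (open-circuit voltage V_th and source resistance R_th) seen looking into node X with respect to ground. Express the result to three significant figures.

V_th ≈ 0.216 V, R_th ≈ 1.59 Ω

With X open, the divider is unloaded: V_th = 10.0 × 1.63/75.33 = 0.2164 V.
Zeroing V_s shorts the top of R1 to ground, so R_th = R1 ‖ R2 = 1.595 Ω.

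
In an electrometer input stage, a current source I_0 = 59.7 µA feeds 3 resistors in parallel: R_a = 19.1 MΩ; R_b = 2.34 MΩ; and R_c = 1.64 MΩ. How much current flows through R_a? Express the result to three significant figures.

ΣG = 1/19.1 + 1/2.34 + 1/1.64 = 1.089.
By the current-divider rule, I = I_0 · G_k/ΣG = 59.7 × 0.04806 = 2.869 µA.

I ≈ 2.87 µA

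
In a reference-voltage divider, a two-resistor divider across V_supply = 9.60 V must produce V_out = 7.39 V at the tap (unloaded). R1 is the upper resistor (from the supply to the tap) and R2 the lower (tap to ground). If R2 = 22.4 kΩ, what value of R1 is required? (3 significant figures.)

R1 ≈ 6.70 kΩ

Required fraction k = V_out/V_supply = 0.7698.
Rearranging, R1 = R2·(1−k)/k = 22.4 × 0.2991 = 6.699 kΩ.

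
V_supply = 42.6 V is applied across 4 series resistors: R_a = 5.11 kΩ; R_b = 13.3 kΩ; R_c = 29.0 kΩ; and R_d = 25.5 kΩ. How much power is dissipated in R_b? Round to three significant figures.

The common current is I = 42.6/72.91 = 0.5843 mA.
V(R_b) = I·R = 7.771 V; P = V·I = 7.771 × 0.5843 = 4.540 mW.

P ≈ 4.54 mW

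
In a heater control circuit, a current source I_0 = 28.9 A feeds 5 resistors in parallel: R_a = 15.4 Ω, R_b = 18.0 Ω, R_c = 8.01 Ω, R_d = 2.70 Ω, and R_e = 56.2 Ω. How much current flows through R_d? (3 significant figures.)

I ≈ 16.9 A

Total conductance ΣG = 1/15.4 + 1/18.0 + 1/8.01 + 1/2.70 + 1/56.2 = 0.6335 (units of 1/Ω).
R_d takes the fraction G_k/ΣG = 0.3704/0.6335 = 0.5846, so I = 28.9 × 0.5846 = 16.90 A.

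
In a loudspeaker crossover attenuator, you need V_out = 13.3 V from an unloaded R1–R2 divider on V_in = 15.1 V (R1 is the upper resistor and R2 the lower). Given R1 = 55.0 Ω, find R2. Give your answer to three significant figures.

V_out/V_in = R2/(R1+R2) = 0.8808.
So R2 = R1 · V_out/(V_in − V_out) = 55.0 × 13.3/(15.1 − 13.3) = 55.0 × 7.389 = 406.4 Ω.

R2 ≈ 406 Ω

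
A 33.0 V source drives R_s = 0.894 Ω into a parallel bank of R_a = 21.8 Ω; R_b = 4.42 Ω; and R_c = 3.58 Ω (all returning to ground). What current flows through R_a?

Combine the parallel branches: R_p = (1/21.8 + 1/4.42 + 1/3.58)⁻¹ = 1.813 Ω.
Node voltage V_A = V_CC · R_p/(R_s + R_p) = 33.0 × 0.6698 = 22.10 V.
I(R_a) = V_A / R_a = 22.10/21.8 = 1.014 A.

I ≈ 1.01 A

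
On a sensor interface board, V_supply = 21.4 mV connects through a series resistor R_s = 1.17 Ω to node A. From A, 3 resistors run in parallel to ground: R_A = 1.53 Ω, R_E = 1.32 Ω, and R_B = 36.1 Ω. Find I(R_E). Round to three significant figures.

Parallel bank: R_p = 1/(1/1.53 + 1/1.32 + 1/36.1) = 0.6950 Ω.
V_A = 21.4 × 0.6950/1.865 = 7.975 mV.
Branch current I = V_A/R_E = 7.975/1.32 = 6.041 mA.

I ≈ 6.04 mA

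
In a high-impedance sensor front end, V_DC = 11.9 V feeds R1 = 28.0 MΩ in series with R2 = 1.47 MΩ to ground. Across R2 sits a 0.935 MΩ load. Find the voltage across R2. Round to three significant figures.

V_out ≈ 0.238 V

The load sits in parallel with R2, giving an effective lower resistance R2' = R2·R_L/(R2+R_L) = 0.5715 MΩ.
Voltage divider with the loaded lower leg: V_out = 11.9 × 0.5715/(28.0 + 0.5715) = 11.9 × 0.02000 = 0.2380 V.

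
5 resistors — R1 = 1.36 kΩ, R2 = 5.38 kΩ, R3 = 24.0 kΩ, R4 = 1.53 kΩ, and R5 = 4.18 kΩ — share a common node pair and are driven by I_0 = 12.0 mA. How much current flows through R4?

I ≈ 4.23 mA

ΣG = 1/1.36 + 1/5.38 + 1/24.0 + 1/1.53 + 1/4.18 = 1.856.
By the current-divider rule, I = I_0 · G_k/ΣG = 12.0 × 0.3522 = 4.227 mA.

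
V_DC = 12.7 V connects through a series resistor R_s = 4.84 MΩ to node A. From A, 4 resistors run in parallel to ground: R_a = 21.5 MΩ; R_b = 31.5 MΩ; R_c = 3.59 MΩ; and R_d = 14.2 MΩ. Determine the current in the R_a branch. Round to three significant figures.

Equivalent of the parallel group: R_p = 2.341 MΩ.
V_A by voltage divider: V_A = 12.7 × 2.341/(4.84 + 2.341) = 4.140 V.
Branch current I = V_A/R_a = 4.140/21.5 = 0.1925 µA.

I ≈ 0.193 µA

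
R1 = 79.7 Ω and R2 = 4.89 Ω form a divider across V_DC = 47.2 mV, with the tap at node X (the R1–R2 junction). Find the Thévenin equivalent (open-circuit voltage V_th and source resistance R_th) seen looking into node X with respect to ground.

V_th is the unloaded tap voltage: V_DC · R2/(R1+R2) = 47.2 × 0.05781 = 2.729 mV.
Looking into X with the source shorted: R_th = R1·R2/(R1+R2) = 79.70 × 4.89/84.59 = 4.607 Ω.

V_th ≈ 2.73 mV, R_th ≈ 4.61 Ω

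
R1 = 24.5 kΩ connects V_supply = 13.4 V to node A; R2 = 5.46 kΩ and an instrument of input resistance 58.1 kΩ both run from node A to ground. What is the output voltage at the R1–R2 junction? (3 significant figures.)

The load sits in parallel with R2, giving an effective lower resistance R2' = R2·R_L/(R2+R_L) = 4.991 kΩ.
Then V_out = V_supply · R2'/(R1 + R2') = 13.4 × 4.991/29.49 = 2.268 V.

V_out ≈ 2.27 V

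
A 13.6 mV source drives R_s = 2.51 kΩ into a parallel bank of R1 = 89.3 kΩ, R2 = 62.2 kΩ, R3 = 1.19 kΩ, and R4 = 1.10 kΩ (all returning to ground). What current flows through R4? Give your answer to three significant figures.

I ≈ 2.26 µA

Combine the parallel branches: R_p = (1/89.3 + 1/62.2 + 1/1.19 + 1/1.10)⁻¹ = 0.5628 kΩ.
V_A by voltage divider: V_A = 13.6 × 0.5628/(2.51 + 0.5628) = 2.491 mV.
Branch current I = V_A/R4 = 2.491/1.10 = 2.265 µA.
(Equivalently: I_total = 4.426 µA, then current-divider fraction G_k/ΣG = 0.5117.)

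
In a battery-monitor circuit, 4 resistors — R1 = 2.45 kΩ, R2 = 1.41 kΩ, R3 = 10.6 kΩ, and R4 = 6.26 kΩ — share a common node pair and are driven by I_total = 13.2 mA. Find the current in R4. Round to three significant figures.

I ≈ 1.54 mA

Conductances: ΣG = 1/2.45 + 1/1.41 + 1/10.6 + 1/6.26 = 1.371 (1/kΩ).
By the current-divider rule, I = I_total · G_k/ΣG = 13.2 × 0.1165 = 1.537 mA.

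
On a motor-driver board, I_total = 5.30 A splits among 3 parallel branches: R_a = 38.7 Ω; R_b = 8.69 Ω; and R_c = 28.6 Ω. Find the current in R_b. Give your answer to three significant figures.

ΣG = 1/38.7 + 1/8.69 + 1/28.6 = 0.1759.
R_b takes the fraction G_k/ΣG = 0.1151/0.1759 = 0.6543, so I = 5.30 × 0.6543 = 3.468 A.

I ≈ 3.47 A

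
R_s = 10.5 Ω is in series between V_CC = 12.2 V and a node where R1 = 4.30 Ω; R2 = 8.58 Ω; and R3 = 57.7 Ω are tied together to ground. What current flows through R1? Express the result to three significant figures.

Combine the parallel branches: R_p = (1/4.30 + 1/8.58 + 1/57.7)⁻¹ = 2.729 Ω.
V_A = 12.2 × 2.729/13.23 = 2.517 V.
I(R1) = V_A / R1 = 2.517/4.30 = 0.5853 A.
(Equivalently: I_total = 0.9222 A, then current-divider fraction G_k/ΣG = 0.6346.)

I ≈ 0.585 A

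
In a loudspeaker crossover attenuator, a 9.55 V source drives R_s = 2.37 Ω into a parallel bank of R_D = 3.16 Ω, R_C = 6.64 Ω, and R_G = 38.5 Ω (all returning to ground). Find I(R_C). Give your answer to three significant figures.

I ≈ 0.663 A

Equivalent of the parallel group: R_p = 2.028 Ω.
V_A = 9.55 × 2.028/4.398 = 4.404 V.
Branch current I = V_A/R_C = 4.404/6.64 = 0.6633 A.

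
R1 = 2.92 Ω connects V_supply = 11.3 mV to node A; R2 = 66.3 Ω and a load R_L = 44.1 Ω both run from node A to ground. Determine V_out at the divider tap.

V_out ≈ 10.2 mV

First combine the lower leg with the load: R2 ‖ R_L = 26.48 Ω.
Voltage divider with the loaded lower leg: V_out = 11.3 × 26.48/(2.92 + 26.48) = 11.3 × 0.9007 = 10.18 mV.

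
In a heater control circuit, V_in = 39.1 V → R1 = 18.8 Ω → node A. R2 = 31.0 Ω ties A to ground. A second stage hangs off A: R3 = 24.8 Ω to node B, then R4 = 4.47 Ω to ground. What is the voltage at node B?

V_B ≈ 2.66 V

The second stage (R3 + R4 = 29.27 Ω) loads node A in parallel with R2.
R2 ‖ (R3+R4) = 15.06 Ω.
First divider: V_A = V_in · 15.06/(18.8 + 15.06) = 17.39 V.
Then the unloaded second divider: V_B = V_A × R4/(R3+R4) = 17.39 × 0.1527 = 2.655 V.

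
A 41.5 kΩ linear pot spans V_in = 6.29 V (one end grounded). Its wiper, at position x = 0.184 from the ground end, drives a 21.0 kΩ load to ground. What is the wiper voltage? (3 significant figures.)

Split the track: R_lower = x·R_p = 7.636 kΩ, R_upper = (1−x)·R_p = 33.86 kΩ.
(x·R_p) ‖ R_L = 5.600 kΩ.
V_out = 6.29 × 5.600/(33.86 + 5.600) = 0.8925 V.
(Unloaded: V_out = x·V_in = 1.16 V.)

V_out ≈ 0.893 V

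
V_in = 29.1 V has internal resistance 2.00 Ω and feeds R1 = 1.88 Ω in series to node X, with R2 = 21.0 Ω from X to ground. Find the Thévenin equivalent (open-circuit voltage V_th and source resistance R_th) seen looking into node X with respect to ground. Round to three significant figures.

R1' = 2.00 + 1.88 = 3.880 Ω (source resistance + R1).
Open-circuit (no load on X): V_th = V_in · R2/(R1' + R2) = 29.1 × 21.0/(3.880 + 21.0) = 24.56 V.
With V_in suppressed (replaced by a short), R_th = R1' ‖ R2 = (3.880 × 21.0)/(3.880 + 21.0) = 3.275 Ω.

V_th ≈ 24.6 V, R_th ≈ 3.27 Ω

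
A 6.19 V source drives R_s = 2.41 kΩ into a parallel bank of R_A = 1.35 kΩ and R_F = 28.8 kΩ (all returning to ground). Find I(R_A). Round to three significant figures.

Combine the parallel branches: R_p = (1/1.35 + 1/28.8)⁻¹ = 1.290 kΩ.
V_A = 6.19 × 1.290/3.700 = 2.158 V.
Branch current I = V_A/R_A = 2.158/1.35 = 1.598 mA.

I ≈ 1.60 mA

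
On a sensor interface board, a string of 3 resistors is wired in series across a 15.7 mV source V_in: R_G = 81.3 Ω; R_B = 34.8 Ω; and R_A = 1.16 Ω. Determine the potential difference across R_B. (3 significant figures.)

ΣR = 81.3 + 34.8 + 1.16 = 117.3 Ω.
V = V_in · R/ΣR = 15.7 × 0.2968 = 4.659 mV.

V ≈ 4.66 mV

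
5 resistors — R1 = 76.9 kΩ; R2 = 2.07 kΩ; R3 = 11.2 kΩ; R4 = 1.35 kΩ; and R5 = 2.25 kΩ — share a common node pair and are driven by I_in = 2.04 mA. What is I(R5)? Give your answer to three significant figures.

ΣG = 1/76.9 + 1/2.07 + 1/11.2 + 1/1.35 + 1/2.25 = 1.771.
R5 takes the fraction G_k/ΣG = 0.4444/1.771 = 0.2510, so I = 2.04 × 0.2510 = 0.5121 mA.

I ≈ 0.512 mA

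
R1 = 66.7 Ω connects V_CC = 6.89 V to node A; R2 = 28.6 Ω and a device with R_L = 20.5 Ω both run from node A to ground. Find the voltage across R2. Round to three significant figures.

V_out ≈ 1.05 V

First combine the lower leg with the load: R2 ‖ R_L = 11.94 Ω.
Voltage divider with the loaded lower leg: V_out = 6.89 × 11.94/(66.7 + 11.94) = 6.89 × 0.1518 = 1.046 V.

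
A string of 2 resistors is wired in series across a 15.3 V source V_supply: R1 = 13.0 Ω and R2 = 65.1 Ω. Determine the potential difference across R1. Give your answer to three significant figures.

V ≈ 2.55 V

Total series resistance ΣR = 13.0 + 65.1 = 78.10 Ω.
By the voltage-divider rule, V = 15.3 × 13.00/78.10 = 2.547 V.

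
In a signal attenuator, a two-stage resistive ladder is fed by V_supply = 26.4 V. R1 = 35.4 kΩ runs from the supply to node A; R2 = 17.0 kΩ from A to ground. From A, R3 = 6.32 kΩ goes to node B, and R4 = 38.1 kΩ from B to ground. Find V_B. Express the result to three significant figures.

Node A sees R2 in parallel with the series input of stage 2, R3 + R4 = 44.42 kΩ.
R2 ‖ (R3+R4) = 12.29 kΩ.
First divider: V_A = V_supply · 12.29/(35.4 + 12.29) = 6.805 V.
V_B = V_A × 0.8577 = 5.837 V.

V_B ≈ 5.84 V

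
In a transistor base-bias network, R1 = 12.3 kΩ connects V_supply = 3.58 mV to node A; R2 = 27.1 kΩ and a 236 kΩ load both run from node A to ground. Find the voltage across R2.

V_out ≈ 2.38 mV

R2 ‖ R_L = (27.1 × 236)/(27.1 + 236) = 24.31 kΩ.
Now apply the divider: V_out = 3.58 × 0.6640 = 2.377 mV.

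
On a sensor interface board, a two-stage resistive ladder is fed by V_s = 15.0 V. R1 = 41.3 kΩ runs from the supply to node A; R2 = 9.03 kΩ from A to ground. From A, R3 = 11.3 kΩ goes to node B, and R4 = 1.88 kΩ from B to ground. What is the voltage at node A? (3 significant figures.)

Looking into the second stage from A: R3 + R4 = 13.18 kΩ appears in parallel with R2.
Effective lower resistance at A: R2 ‖ 13.18 = 5.359 kΩ.
First divider: V_A = V_s · 5.359/(41.3 + 5.359) = 1.723 V.

V_A ≈ 1.72 V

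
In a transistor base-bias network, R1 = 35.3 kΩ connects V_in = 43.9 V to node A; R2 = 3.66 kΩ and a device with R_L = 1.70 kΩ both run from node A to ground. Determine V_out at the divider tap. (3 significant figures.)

V_out ≈ 1.40 V

R2 ‖ R_L = (3.66 × 1.70)/(3.66 + 1.70) = 1.161 kΩ.
Then V_out = V_in · R2'/(R1 + R2') = 43.9 × 1.161/36.46 = 1.398 V.
(Unloaded it would be 4.12 V; the load pulls it down.)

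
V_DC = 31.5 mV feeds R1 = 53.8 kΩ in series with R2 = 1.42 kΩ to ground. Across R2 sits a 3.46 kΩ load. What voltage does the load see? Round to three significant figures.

V_out ≈ 0.579 mV

The load sits in parallel with R2, giving an effective lower resistance R2' = R2·R_L/(R2+R_L) = 1.007 kΩ.
Then V_out = V_DC · R2'/(R1 + R2') = 31.5 × 1.007/54.81 = 0.5787 mV.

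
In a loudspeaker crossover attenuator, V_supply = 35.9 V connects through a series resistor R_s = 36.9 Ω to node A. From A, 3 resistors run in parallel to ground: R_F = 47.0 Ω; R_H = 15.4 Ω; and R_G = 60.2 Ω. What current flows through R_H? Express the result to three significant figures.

I ≈ 0.486 A

Parallel bank: R_p = 1/(1/47.0 + 1/15.4 + 1/60.2) = 9.725 Ω.
V_A = 35.9 × 9.725/46.63 = 7.488 V.
Branch current I = V_A/R_H = 7.488/15.4 = 0.4863 A.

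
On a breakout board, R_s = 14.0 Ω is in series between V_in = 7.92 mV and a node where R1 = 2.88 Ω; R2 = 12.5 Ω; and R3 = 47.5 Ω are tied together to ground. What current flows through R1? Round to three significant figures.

I ≈ 0.378 mA

Parallel bank: R_p = 1/(1/2.88 + 1/12.5 + 1/47.5) = 2.231 Ω.
V_A = 7.92 × 2.231/16.23 = 1.089 mV.
I(R1) = V_A / R1 = 1.089/2.88 = 0.3780 mA.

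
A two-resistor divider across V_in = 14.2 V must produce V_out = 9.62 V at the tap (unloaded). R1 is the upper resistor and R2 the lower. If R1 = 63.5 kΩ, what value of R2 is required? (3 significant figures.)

R2 ≈ 133 kΩ

V_out/V_in = R2/(R1+R2) = 0.6775.
R2 = R1 · 0.6775/(1 − 0.6775) = 133.4 kΩ.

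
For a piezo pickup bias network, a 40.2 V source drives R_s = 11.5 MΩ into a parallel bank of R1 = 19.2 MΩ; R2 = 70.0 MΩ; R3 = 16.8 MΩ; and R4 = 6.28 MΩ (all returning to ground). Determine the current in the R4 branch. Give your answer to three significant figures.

Parallel bank: R_p = 1/(1/19.2 + 1/70.0 + 1/16.8 + 1/6.28) = 3.507 MΩ.
Node voltage V_A = V_CC · R_p/(R_s + R_p) = 40.2 × 0.2337 = 9.395 V.
Branch current I = V_A/R4 = 9.395/6.28 = 1.496 µA.
(Check via current divider: I_total = 2.679 µA; share G_k/ΣG = 0.5585 → same result.)

I ≈ 1.50 µA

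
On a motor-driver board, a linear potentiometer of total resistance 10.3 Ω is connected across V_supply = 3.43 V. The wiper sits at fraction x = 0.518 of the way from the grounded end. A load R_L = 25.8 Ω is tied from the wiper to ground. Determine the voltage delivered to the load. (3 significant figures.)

V_out ≈ 1.62 V

Split the track: R_lower = x·R_p = 5.335 Ω, R_upper = (1−x)·R_p = 4.965 Ω.
Lower segment in parallel with the load: 5.335 ‖ 25.8 = 4.421 Ω.
Then V_out = V_supply · 4.421/(4.965 + 4.421) = 1.616 V.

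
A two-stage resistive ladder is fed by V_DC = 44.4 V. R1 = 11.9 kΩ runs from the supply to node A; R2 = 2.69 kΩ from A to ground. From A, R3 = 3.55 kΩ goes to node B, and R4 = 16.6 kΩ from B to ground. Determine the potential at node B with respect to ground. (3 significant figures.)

V_B ≈ 6.08 V

Node A sees R2 in parallel with the series input of stage 2, R3 + R4 = 20.15 kΩ.
Effective lower resistance at A: R2 ‖ 20.15 = 2.373 kΩ.
V_A = 44.4 × 2.373/(11.9 + 2.373) = 7.382 V.
V_B = V_A × 0.8238 = 6.082 V.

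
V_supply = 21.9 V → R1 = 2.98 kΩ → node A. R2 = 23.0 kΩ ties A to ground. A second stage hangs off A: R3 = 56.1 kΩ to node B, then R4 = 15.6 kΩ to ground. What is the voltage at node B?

V_B ≈ 4.07 V

Node A sees R2 in parallel with the series input of stage 2, R3 + R4 = 71.70 kΩ.
R2 ‖ (R3+R4) = 17.41 kΩ.
V_A = 21.9 × 17.41/(2.98 + 17.41) = 18.70 V.
Stage 2 is unloaded, so V_B = V_A · R4/(R3+R4) = 18.70 × 15.6/71.70 = 4.069 V.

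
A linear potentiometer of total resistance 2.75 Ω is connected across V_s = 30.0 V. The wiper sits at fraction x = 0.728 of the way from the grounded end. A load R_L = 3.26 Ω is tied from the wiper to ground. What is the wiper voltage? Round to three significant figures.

V_out ≈ 18.7 V

Lower segment x·R_p = 2.002 Ω; upper segment (1−x)·R_p = 0.7480 Ω.
(x·R_p) ‖ R_L = 1.240 Ω.
V_out = 30.0 × 1.240/(0.7480 + 1.240) = 18.71 V.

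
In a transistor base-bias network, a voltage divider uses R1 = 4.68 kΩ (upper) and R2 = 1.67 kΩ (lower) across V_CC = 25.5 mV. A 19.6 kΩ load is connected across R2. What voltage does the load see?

First combine the lower leg with the load: R2 ‖ R_L = 1.539 kΩ.
Then V_out = V_CC · R2'/(R1 + R2') = 25.5 × 1.539/6.219 = 6.310 mV.
(Unloaded it would be 6.71 mV; the load pulls it down.)

V_out ≈ 6.31 mV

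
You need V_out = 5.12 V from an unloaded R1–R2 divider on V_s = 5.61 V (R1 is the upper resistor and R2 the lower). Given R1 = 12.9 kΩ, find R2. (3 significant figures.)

R2 ≈ 135 kΩ

V_out/V_s = R2/(R1+R2) = 0.9127.
R2 = R1 · 0.9127/(1 − 0.9127) = 134.8 kΩ.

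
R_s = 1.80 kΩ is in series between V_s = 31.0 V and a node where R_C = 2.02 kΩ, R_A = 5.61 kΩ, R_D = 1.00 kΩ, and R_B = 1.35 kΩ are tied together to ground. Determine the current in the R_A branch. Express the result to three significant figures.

Parallel bank: R_p = 1/(1/2.02 + 1/5.61 + 1/1.00 + 1/1.35) = 0.4142 kΩ.
V_A by voltage divider: V_A = 31.0 × 0.4142/(1.80 + 0.4142) = 5.800 V.
I(R_A) = V_A / R_A = 5.800/5.61 = 1.034 mA.

I ≈ 1.03 mA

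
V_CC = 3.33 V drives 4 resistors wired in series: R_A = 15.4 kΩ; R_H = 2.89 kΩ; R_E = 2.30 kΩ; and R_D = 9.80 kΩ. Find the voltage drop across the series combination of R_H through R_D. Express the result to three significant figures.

V ≈ 1.64 V

Total series resistance ΣR = 15.4 + 2.89 + 2.30 + 9.80 = 30.39 kΩ.
R_{R_H..R_D} = 2.89 + 2.30 + 9.80 = 14.99 kΩ.
By the voltage-divider rule, V = 3.33 × 14.99/30.39 = 1.643 V.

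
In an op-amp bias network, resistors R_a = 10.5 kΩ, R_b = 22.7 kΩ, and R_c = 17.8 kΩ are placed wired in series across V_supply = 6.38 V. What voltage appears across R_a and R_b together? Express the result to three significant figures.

V ≈ 4.15 V

Series total: ΣR = 10.5 + 22.7 + 17.8 = 51.00 kΩ.
R_{R_a..R_b} = 10.5 + 22.7 = 33.20 kΩ.
V = V_supply · R/ΣR = 6.38 × 0.6510 = 4.153 V.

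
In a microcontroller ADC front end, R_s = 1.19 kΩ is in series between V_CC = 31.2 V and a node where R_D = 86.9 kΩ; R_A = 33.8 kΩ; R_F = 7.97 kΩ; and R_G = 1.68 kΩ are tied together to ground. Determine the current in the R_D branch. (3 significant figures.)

I ≈ 0.188 mA

Parallel bank: R_p = 1/(1/86.9 + 1/33.8 + 1/7.97 + 1/1.68) = 1.313 kΩ.
Node voltage V_A = V_CC · R_p/(R_s + R_p) = 31.2 × 0.5245 = 16.36 V.
Branch current I = V_A/R_D = 16.36/86.9 = 0.1883 mA.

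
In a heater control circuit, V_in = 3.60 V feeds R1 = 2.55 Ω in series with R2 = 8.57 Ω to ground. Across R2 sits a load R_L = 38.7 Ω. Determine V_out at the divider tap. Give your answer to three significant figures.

The load sits in parallel with R2, giving an effective lower resistance R2' = R2·R_L/(R2+R_L) = 7.016 Ω.
Voltage divider with the loaded lower leg: V_out = 3.60 × 7.016/(2.55 + 7.016) = 3.60 × 0.7334 = 2.640 V.
(Unloaded it would be 2.77 V; the load pulls it down.)

V_out ≈ 2.64 V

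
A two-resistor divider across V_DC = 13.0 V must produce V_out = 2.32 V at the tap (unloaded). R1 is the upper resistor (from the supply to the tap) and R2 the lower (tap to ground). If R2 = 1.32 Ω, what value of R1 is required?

R1 ≈ 6.08 Ω

The divider ratio is R2/(R1+R2) = 2.32/13.0 = 0.1785.
Rearranging, R1 = R2·(1−k)/k = 1.32 × 4.603 = 6.077 Ω.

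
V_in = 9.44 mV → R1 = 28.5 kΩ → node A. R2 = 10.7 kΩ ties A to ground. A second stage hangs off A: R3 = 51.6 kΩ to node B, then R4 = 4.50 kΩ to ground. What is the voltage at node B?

The second stage (R3 + R4 = 56.10 kΩ) loads node A in parallel with R2.
Effective lower resistance at A: R2 ‖ 56.10 = 8.986 kΩ.
So V_A = 9.44 × 0.2397 = 2.263 mV.
V_B = V_A × 0.08021 = 0.1815 mV.

V_B ≈ 0.182 mV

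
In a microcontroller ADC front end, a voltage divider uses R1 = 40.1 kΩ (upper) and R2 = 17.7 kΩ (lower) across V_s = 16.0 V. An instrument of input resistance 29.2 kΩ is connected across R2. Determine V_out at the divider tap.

V_out ≈ 3.45 V

First combine the lower leg with the load: R2 ‖ R_L = 11.02 kΩ.
Then V_out = V_s · R2'/(R1 + R2') = 16.0 × 11.02/51.12 = 3.449 V.
(Unloaded it would be 4.90 V; the load pulls it down.)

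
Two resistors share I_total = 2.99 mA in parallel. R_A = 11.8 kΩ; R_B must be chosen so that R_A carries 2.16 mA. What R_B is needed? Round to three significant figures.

In a two-way split, I_A/I_total = R_B/(R_A + R_B).
With f = 0.7224, R_B = R_A · f/(1−f) = 11.8 × 2.602 = 30.71 kΩ.

R_B ≈ 30.7 kΩ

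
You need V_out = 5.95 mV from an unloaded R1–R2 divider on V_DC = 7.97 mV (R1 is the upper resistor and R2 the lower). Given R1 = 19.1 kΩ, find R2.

V_out/V_DC = R2/(R1+R2) = 0.7465.
So R2 = R1 · V_out/(V_DC − V_out) = 19.1 × 5.95/(7.97 − 5.95) = 19.1 × 2.946 = 56.26 kΩ.

R2 ≈ 56.3 kΩ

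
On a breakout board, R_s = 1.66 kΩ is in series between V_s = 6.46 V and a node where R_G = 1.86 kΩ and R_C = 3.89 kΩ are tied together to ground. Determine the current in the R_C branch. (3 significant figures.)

Equivalent of the parallel group: R_p = 1.258 kΩ.
Node voltage V_A = V_s · R_p/(R_s + R_p) = 6.46 × 0.4312 = 2.785 V.
I(R_C) = V_A / R_C = 2.785/3.89 = 0.7160 mA.
(Check via current divider: I_total = 2.214 mA; share G_k/ΣG = 0.3235 → same result.)

I ≈ 0.716 mA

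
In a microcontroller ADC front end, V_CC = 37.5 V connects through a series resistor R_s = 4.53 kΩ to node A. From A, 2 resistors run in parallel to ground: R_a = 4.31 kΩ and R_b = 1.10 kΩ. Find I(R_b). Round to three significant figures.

I ≈ 5.53 mA

Combine the parallel branches: R_p = (1/4.31 + 1/1.10)⁻¹ = 0.8763 kΩ.
Node voltage V_A = V_CC · R_p/(R_s + R_p) = 37.5 × 0.1621 = 6.079 V.
I(R_b) = V_A / R_b = 6.079/1.10 = 5.526 mA.
(Check via current divider: I_total = 6.936 mA; share G_k/ΣG = 0.7967 → same result.)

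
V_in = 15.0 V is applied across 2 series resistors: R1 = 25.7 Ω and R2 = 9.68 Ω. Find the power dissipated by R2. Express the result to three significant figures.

ΣR = 35.38 Ω → I = 15.0/35.38 = 0.4240 A.
P = I²R = 0.1797 × 9.68 = 1.740 W.

P ≈ 1.74 W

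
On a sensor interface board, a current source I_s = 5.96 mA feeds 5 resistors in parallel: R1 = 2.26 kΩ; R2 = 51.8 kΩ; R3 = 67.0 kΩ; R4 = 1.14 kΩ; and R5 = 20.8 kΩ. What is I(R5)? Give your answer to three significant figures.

ΣG = 1/2.26 + 1/51.8 + 1/67.0 + 1/1.14 + 1/20.8 = 1.402.
Current divider: I(R5) = I_s · G_k/ΣG = 5.96 × (0.04808/1.402) = 5.96 × 0.03429 = 0.2044 mA.

I ≈ 0.204 mA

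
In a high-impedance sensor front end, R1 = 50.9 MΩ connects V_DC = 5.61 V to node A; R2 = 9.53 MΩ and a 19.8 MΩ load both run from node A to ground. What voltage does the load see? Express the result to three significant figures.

The load sits in parallel with R2, giving an effective lower resistance R2' = R2·R_L/(R2+R_L) = 6.433 MΩ.
Now apply the divider: V_out = 5.61 × 0.1122 = 0.6295 V.
(Unloaded it would be 0.885 V; the load pulls it down.)

V_out ≈ 0.630 V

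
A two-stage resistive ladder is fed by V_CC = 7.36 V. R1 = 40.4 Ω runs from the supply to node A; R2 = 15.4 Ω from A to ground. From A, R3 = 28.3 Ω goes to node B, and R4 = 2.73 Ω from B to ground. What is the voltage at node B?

Looking into the second stage from A: R3 + R4 = 31.03 Ω appears in parallel with R2.
Effective lower resistance at A: R2 ‖ 31.03 = 10.29 Ω.
V_A = 7.36 × 10.29/(40.4 + 10.29) = 1.494 V.
V_B = V_A × 0.08798 = 0.1315 V.

V_B ≈ 0.131 V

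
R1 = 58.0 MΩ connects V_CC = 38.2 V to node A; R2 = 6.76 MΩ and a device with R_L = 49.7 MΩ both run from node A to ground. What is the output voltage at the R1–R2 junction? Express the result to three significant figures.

V_out ≈ 3.55 V

First combine the lower leg with the load: R2 ‖ R_L = 5.951 MΩ.
Then V_out = V_CC · R2'/(R1 + R2') = 38.2 × 5.951/63.95 = 3.555 V.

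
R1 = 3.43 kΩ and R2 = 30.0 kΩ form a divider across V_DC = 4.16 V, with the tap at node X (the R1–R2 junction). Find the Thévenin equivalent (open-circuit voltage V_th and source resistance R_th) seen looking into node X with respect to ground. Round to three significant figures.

Open-circuit (no load on X): V_th = V_DC · R2/(R1 + R2) = 4.16 × 30.0/(3.430 + 30.0) = 3.733 V.
Looking into X with the source shorted: R_th = R1·R2/(R1+R2) = 3.430 × 30.0/33.43 = 3.078 kΩ.

V_th ≈ 3.73 V, R_th ≈ 3.08 kΩ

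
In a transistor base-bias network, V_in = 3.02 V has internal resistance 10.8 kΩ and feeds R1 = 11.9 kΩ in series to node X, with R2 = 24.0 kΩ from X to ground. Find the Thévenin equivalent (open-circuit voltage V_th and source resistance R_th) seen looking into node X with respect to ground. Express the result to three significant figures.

V_th ≈ 1.55 V, R_th ≈ 11.7 kΩ

R1' = 10.8 + 11.9 = 22.70 kΩ (source resistance + R1).
With X open, the divider is unloaded: V_th = 3.02 × 24.0/46.70 = 1.552 V.
Looking into X with the source shorted: R_th = R1'·R2/(R1'+R2) = 22.70 × 24.0/46.70 = 11.67 kΩ.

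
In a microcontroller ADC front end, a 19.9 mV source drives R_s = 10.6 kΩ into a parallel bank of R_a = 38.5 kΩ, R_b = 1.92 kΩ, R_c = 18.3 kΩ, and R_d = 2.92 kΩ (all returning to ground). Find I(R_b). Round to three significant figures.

Equivalent of the parallel group: R_p = 1.059 kΩ.
Node voltage V_A = V_in · R_p/(R_s + R_p) = 19.9 × 0.09086 = 1.808 mV.
Branch current I = V_A/R_b = 1.808/1.92 = 0.9418 µA.
(Check via current divider: I_total = 1.707 µA; share G_k/ΣG = 0.5518 → same result.)

I ≈ 0.942 µA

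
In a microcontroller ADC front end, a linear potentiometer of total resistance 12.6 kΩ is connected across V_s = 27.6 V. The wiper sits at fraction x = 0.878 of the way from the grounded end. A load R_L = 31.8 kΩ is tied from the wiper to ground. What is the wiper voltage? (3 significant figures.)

V_out ≈ 23.2 V

The pot divides into 1.537 kΩ above the wiper and 11.06 kΩ below.
Lower segment in parallel with the load: 11.06 ‖ 31.8 = 8.208 kΩ.
Loaded-divider output: V_out = 27.6 × 0.8423 = 23.25 V.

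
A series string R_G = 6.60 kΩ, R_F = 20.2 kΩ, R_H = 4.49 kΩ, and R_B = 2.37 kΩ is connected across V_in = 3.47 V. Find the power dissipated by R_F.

ΣR = 33.66 kΩ → I = 3.47/33.66 = 0.1031 mA.
P = I²R = 0.01063 × 20.2 = 0.2147 mW.

P ≈ 0.215 mW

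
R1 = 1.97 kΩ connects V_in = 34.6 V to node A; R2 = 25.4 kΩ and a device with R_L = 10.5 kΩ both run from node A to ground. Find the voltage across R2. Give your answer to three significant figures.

The load sits in parallel with R2, giving an effective lower resistance R2' = R2·R_L/(R2+R_L) = 7.429 kΩ.
Now apply the divider: V_out = 34.6 × 0.7904 = 27.35 V.
(Unloaded it would be 32.1 V; the load pulls it down.)

V_out ≈ 27.3 V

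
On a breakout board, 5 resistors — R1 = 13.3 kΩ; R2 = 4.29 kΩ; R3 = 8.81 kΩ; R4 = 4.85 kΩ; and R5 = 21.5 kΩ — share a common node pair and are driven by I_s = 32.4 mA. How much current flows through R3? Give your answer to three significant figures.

Total conductance ΣG = 1/13.3 + 1/4.29 + 1/8.81 + 1/4.85 + 1/21.5 = 0.6745 (units of 1/kΩ).
By the current-divider rule, I = I_s · G_k/ΣG = 32.4 × 0.1683 = 5.452 mA.

I ≈ 5.45 mA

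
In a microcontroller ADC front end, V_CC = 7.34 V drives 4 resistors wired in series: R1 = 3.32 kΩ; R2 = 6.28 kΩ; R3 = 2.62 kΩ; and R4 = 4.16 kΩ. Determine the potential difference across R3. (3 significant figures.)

V ≈ 1.17 V

ΣR = 3.32 + 6.28 + 2.62 + 4.16 = 16.38 kΩ.
V = V_CC · R/ΣR = 7.34 × 0.1600 = 1.174 V.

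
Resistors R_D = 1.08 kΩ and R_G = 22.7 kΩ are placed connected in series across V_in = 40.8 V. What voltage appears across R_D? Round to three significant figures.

Series total: ΣR = 1.08 + 22.7 = 23.78 kΩ.
By the voltage-divider rule, V = 40.8 × 1.080/23.78 = 1.853 V.

V ≈ 1.85 V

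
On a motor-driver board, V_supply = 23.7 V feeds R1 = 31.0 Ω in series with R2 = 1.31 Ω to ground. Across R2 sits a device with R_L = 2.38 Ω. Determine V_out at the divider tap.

R2 ‖ R_L = (1.31 × 2.38)/(1.31 + 2.38) = 0.8449 Ω.
Then V_out = V_supply · R2'/(R1 + R2') = 23.7 × 0.8449/31.84 = 0.6288 V.
(Unloaded it would be 0.961 V; the load pulls it down.)

V_out ≈ 0.629 V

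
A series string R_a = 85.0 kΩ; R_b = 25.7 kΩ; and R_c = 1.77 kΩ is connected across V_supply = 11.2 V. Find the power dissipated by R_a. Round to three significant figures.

P ≈ 0.843 mW

The common current is I = 11.2/112.5 = 0.09958 mA.
P(R_a) = I²·R_a = (0.09958)² × 85.0 = 0.8429 mW.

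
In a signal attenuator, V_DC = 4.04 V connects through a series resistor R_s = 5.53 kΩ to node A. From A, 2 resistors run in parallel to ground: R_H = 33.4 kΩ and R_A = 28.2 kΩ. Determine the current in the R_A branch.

Combine the parallel branches: R_p = (1/33.4 + 1/28.2)⁻¹ = 15.29 kΩ.
V_A by voltage divider: V_A = 4.04 × 15.29/(5.53 + 15.29) = 2.967 V.
Branch current I = V_A/R_A = 2.967/28.2 = 0.1052 mA.

I ≈ 0.105 mA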